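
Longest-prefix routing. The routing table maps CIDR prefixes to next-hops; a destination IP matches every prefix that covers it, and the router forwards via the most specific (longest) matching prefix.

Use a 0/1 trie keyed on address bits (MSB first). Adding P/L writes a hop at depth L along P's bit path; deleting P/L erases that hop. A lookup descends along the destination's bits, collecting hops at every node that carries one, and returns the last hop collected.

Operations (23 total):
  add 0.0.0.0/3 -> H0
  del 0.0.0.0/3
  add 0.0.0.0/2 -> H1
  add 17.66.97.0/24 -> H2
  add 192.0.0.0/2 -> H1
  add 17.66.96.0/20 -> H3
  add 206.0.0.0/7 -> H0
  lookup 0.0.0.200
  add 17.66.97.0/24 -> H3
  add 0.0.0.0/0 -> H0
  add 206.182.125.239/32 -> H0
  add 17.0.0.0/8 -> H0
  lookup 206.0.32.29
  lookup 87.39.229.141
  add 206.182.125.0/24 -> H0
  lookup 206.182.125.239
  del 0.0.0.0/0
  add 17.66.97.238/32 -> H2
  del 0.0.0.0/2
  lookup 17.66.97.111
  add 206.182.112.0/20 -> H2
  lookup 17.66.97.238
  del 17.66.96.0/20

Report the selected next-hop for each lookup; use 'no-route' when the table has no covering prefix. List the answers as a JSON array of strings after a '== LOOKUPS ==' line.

Process each operation:
  add 0.0.0.0/3 -> H0 at depth 3
  - 0.0.0.0/3 clear@3
  add 0.0.0.0/2 -> H1 at depth 2
  add 17.66.97.0/24 -> H2 at depth 24
  add 192.0.0.0/2 -> H1 at depth 2
  add 17.66.96.0/20 -> H3 at depth 20
  add 206.0.0.0/7 -> H0 at depth 7
  lookup 0.0.0.200: bits 000 walk d0:-→d1:-→d2:H1→d3:- -> H1
  add 17.66.97.0/24 -> H3 at depth 24
  add 0.0.0.0/0 -> H0 at depth 0
  add 206.182.125.239/32 -> H0 at depth 32
  add 17.0.0.0/8 -> H0 at depth 8
  lookup 206.0.32.29: bits 11001110 walk d0:H0→d1:-→d2:H1→d3:-→d4:-→d5:-→d6:-→d7:H0→d8:- -> H0
  lookup 87.39.229.141: bits 0 walk d0:H0→d1:- -> H0
  add 206.182.125.0/24 -> H0 at depth 24
  lookup 206.182.125.239: bits 11001110101101100111110111101111 walk d0:H0→d1:-→d2:H1→d3:-→d4:-→d5:-→d6:-→d7:H0→d8:-→d9:-→d10:-→d11:-→d12:-→d13:-→d14:-→d15:-→d16:-→d17:-→d18:-→d19:-→d20:-→d21:-→d22:-→d23:-→d24:H0→d25:-→d26:-→d27:-→d28:-→d29:-→d30:-→d31:-→d32:H0 -> H0
  - 0.0.0.0/0 clear@0
  add 17.66.97.238/32 -> H2 at depth 32
  - 0.0.0.0/2 clear@2
  lookup 17.66.97.111: bits 000100010100001001100001 walk d0:-→d1:-→d2:-→d3:-→d4:-→d5:-→d6:-→d7:-→d8:H0→d9:-→d10:-→d11:-→d12:-→d13:-→d14:-→d15:-→d16:-→d17:-→d18:-→d19:-→d20:H3→d21:-→d22:-→d23:-→d24:H3 -> H3
  add 206.182.112.0/20 -> H2 at depth 20
  lookup 17.66.97.238: bits 00010001010000100110000111101110 walk d0:-→d1:-→d2:-→d3:-→d4:-→d5:-→d6:-→d7:-→d8:H0→d9:-→d10:-→d11:-→d12:-→d13:-→d14:-→d15:-→d16:-→d17:-→d18:-→d19:-→d20:H3→d21:-→d22:-→d23:-→d24:H3→d25:-→d26:-→d27:-→d28:-→d29:-→d30:-→d31:-→d32:H2 -> H2
  - 17.66.96.0/20 clear@20

== LOOKUPS ==
["H1","H0","H0","H0","H3","H2"]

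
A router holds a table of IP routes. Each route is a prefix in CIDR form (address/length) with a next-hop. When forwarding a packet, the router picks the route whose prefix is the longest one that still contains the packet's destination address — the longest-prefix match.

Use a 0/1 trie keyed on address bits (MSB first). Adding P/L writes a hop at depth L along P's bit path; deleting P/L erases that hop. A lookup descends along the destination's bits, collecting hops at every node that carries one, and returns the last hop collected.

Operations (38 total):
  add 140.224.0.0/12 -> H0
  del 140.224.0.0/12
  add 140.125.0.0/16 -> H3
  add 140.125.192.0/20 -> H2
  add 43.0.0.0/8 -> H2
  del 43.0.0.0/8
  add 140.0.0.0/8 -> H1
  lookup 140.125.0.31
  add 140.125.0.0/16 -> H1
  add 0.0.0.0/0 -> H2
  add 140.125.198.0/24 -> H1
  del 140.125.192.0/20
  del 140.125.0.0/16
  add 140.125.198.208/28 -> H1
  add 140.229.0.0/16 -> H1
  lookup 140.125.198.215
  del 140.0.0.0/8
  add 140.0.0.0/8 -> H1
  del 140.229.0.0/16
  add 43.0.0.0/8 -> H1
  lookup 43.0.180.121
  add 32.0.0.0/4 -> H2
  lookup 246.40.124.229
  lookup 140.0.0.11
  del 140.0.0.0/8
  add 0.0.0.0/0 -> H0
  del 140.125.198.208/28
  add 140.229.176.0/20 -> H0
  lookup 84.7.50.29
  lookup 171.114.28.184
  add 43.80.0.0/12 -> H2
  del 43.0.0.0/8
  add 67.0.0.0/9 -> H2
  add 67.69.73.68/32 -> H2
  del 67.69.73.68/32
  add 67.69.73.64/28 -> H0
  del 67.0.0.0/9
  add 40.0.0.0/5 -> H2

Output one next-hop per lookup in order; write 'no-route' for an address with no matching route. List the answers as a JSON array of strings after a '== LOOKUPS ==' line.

Trace:
  add 140.224.0.0/12 -> H0 at depth 12
  - 140.224.0.0/12 clear@12
  add 140.125.0.0/16 -> H3 at depth 16
  add 140.125.192.0/20 -> H2 at depth 20
  add 43.0.0.0/8 -> H2 at depth 8
  - 43.0.0.0/8 clear@8
  add 140.0.0.0/8 -> H1 at depth 8
  Q 140.125.0.31: descend 1000110001111101 ; hops seen [H1,H3] ; pick H3
  add 140.125.0.0/16 -> H1 at depth 16
  add 0.0.0.0/0 -> H2 at depth 0
  add 140.125.198.0/24 -> H1 at depth 24
  - 140.125.192.0/20 clear@20
  - 140.125.0.0/16 clear@16
  add 140.125.198.208/28 -> H1 at depth 28
  add 140.229.0.0/16 -> H1 at depth 16
  Q 140.125.198.215: descend 1000110001111101110001101101 ; hops seen [H2,H1,H1,H1] ; pick H1
  - 140.0.0.0/8 clear@8
  add 140.0.0.0/8 -> H1 at depth 8
  - 140.229.0.0/16 clear@16
  add 43.0.0.0/8 -> H1 at depth 8
  Q 43.0.180.121: descend 00101011 ; hops seen [H2,H1] ; pick H1
  add 32.0.0.0/4 -> H2 at depth 4
  Q 246.40.124.229: descend 1 ; hops seen [H2] ; pick H2
  Q 140.0.0.11: descend 100011000 ; hops seen [H2,H1] ; pick H1
  - 140.0.0.0/8 clear@8
  add 0.0.0.0/0 -> H0 at depth 0
  - 140.125.198.208/28 clear@28
  add 140.229.176.0/20 -> H0 at depth 20
  Q 84.7.50.29: descend 0 ; hops seen [H0] ; pick H0
  Q 171.114.28.184: descend 10 ; hops seen [H0] ; pick H0
  add 43.80.0.0/12 -> H2 at depth 12
  - 43.0.0.0/8 clear@8
  add 67.0.0.0/9 -> H2 at depth 9
  add 67.69.73.68/32 -> H2 at depth 32
  - 67.69.73.68/32 clear@32
  add 67.69.73.64/28 -> H0 at depth 28
  - 67.0.0.0/9 clear@9
  add 40.0.0.0/5 -> H2 at depth 5

== LOOKUPS ==
["H3","H1","H1","H2","H1","H0","H0"]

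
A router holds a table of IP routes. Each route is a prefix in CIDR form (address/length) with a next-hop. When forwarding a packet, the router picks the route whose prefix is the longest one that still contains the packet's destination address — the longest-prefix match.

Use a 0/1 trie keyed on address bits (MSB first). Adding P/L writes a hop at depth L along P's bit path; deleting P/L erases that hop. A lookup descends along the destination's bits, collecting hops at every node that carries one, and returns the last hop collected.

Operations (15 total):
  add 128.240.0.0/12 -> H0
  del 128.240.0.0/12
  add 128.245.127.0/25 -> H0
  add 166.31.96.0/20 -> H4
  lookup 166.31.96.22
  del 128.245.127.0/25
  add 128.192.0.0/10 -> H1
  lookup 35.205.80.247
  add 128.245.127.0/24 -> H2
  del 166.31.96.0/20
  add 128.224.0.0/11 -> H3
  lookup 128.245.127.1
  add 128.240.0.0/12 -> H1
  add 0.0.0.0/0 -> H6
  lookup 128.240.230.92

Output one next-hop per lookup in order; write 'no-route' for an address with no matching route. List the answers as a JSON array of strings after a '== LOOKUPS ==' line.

Process each operation:
  add 128.240.0.0/12 -> H0 at depth 12
  - 128.240.0.0/12 clear@12
  add 128.245.127.0/25 -> H0 at depth 25
  add 166.31.96.0/20 -> H4 at depth 20
  ? 166.31.96.22  path d0:-→d1:-→d2:-→d3:-→d4:-→d5:-→d6:-→d7:-→d8:-→d9:-→d10:-→d11:-→d12:-→d13:-→d14:-→d15:-→d16:-→d17:-→d18:-→d19:-→d20:H4  best=H4
  - 128.245.127.0/25 clear@25
  add 128.192.0.0/10 -> H1 at depth 10
  ? 35.205.80.247  path d0:-  best=no-route
  add 128.245.127.0/24 -> H2 at depth 24
  - 166.31.96.0/20 clear@20
  add 128.224.0.0/11 -> H3 at depth 11
  ? 128.245.127.1  path d0:-→d1:-→d2:-→d3:-→d4:-→d5:-→d6:-→d7:-→d8:-→d9:-→d10:H1→d11:H3→d12:-→d13:-→d14:-→d15:-→d16:-→d17:-→d18:-→d19:-→d20:-→d21:-→d22:-→d23:-→d24:H2→d25:-  best=H2
  add 128.240.0.0/12 -> H1 at depth 12
  add 0.0.0.0/0 -> H6 at depth 0
  ? 128.240.230.92  path d0:H6→d1:-→d2:-→d3:-→d4:-→d5:-→d6:-→d7:-→d8:-→d9:-→d10:H1→d11:H3→d12:H1→d13:-  best=H1

== LOOKUPS ==
["H4","no-route","H2","H1"]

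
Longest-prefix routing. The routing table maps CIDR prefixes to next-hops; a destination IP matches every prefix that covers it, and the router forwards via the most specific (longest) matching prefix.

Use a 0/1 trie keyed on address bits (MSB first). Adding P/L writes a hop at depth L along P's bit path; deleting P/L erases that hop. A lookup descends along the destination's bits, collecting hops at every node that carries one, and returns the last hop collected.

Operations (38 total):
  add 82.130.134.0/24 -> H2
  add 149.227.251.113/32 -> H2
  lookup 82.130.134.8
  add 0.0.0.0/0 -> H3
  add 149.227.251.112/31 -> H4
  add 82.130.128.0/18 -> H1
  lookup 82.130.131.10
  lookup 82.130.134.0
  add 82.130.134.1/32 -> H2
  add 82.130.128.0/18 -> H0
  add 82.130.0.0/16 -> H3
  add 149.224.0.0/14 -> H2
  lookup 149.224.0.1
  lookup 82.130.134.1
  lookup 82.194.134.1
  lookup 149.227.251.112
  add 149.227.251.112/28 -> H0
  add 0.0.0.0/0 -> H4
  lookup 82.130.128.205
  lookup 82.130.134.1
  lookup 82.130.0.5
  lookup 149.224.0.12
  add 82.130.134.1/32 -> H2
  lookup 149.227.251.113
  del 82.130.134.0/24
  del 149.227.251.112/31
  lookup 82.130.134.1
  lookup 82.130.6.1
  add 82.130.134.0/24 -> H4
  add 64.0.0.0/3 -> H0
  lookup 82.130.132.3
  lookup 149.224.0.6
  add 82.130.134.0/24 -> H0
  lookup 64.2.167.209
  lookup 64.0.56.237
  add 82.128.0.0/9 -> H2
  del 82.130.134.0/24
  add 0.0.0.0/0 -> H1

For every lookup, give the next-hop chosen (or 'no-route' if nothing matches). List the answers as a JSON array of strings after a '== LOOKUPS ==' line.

Trace:
  + 82.130.134.0/24 (H2) depth=24
  + 149.227.251.113/32 (H2) depth=32
  ? 82.130.134.8  path d0:-→d1:-→d2:-→d3:-→d4:-→d5:-→d6:-→d7:-→d8:-→d9:-→d10:-→d11:-→d12:-→d13:-→d14:-→d15:-→d16:-→d17:-→d18:-→d19:-→d20:-→d21:-→d22:-→d23:-→d24:H2  best=H2
  + 0.0.0.0/0 (H3) depth=0
  + 149.227.251.112/31 (H4) depth=31
  + 82.130.128.0/18 (H1) depth=18
  ? 82.130.131.10  path d0:H3→d1:-→d2:-→d3:-→d4:-→d5:-→d6:-→d7:-→d8:-→d9:-→d10:-→d11:-→d12:-→d13:-→d14:-→d15:-→d16:-→d17:-→d18:H1→d19:-→d20:-→d21:-  best=H1
  ? 82.130.134.0  path d0:H3→d1:-→d2:-→d3:-→d4:-→d5:-→d6:-→d7:-→d8:-→d9:-→d10:-→d11:-→d12:-→d13:-→d14:-→d15:-→d16:-→d17:-→d18:H1→d19:-→d20:-→d21:-→d22:-→d23:-→d24:H2  best=H2
  + 82.130.134.1/32 (H2) depth=32
  + 82.130.128.0/18 (H0) depth=18
  + 82.130.0.0/16 (H3) depth=16
  + 149.224.0.0/14 (H2) depth=14
  ? 149.224.0.1  path d0:H3→d1:-→d2:-→d3:-→d4:-→d5:-→d6:-→d7:-→d8:-→d9:-→d10:-→d11:-→d12:-→d13:-→d14:H2  best=H2
  ? 82.130.134.1  path d0:H3→d1:-→d2:-→d3:-→d4:-→d5:-→d6:-→d7:-→d8:-→d9:-→d10:-→d11:-→d12:-→d13:-→d14:-→d15:-→d16:H3→d17:-→d18:H0→d19:-→d20:-→d21:-→d22:-→d23:-→d24:H2→d25:-→d26:-→d27:-→d28:-→d29:-→d30:-→d31:-→d32:H2  best=H2
  ? 82.194.134.1  path d0:H3→d1:-→d2:-→d3:-→d4:-→d5:-→d6:-→d7:-→d8:-→d9:-  best=H3
  ? 149.227.251.112  path d0:H3→d1:-→d2:-→d3:-→d4:-→d5:-→d6:-→d7:-→d8:-→d9:-→d10:-→d11:-→d12:-→d13:-→d14:H2→d15:-→d16:-→d17:-→d18:-→d19:-→d20:-→d21:-→d22:-→d23:-→d24:-→d25:-→d26:-→d27:-→d28:-→d29:-→d30:-→d31:H4  best=H4
  + 149.227.251.112/28 (H0) depth=28
  + 0.0.0.0/0 (H4) depth=0
  ? 82.130.128.205  path d0:H4→d1:-→d2:-→d3:-→d4:-→d5:-→d6:-→d7:-→d8:-→d9:-→d10:-→d11:-→d12:-→d13:-→d14:-→d15:-→d16:H3→d17:-→d18:H0→d19:-→d20:-→d21:-  best=H0
  ? 82.130.134.1  path d0:H4→d1:-→d2:-→d3:-→d4:-→d5:-→d6:-→d7:-→d8:-→d9:-→d10:-→d11:-→d12:-→d13:-→d14:-→d15:-→d16:H3→d17:-→d18:H0→d19:-→d20:-→d21:-→d22:-→d23:-→d24:H2→d25:-→d26:-→d27:-→d28:-→d29:-→d30:-→d31:-→d32:H2  best=H2
  ? 82.130.0.5  path d0:H4→d1:-→d2:-→d3:-→d4:-→d5:-→d6:-→d7:-→d8:-→d9:-→d10:-→d11:-→d12:-→d13:-→d14:-→d15:-→d16:H3  best=H3
  ? 149.224.0.12  path d0:H4→d1:-→d2:-→d3:-→d4:-→d5:-→d6:-→d7:-→d8:-→d9:-→d10:-→d11:-→d12:-→d13:-→d14:H2  best=H2
  + 82.130.134.1/32 (H2) depth=32
  ? 149.227.251.113  path d0:H4→d1:-→d2:-→d3:-→d4:-→d5:-→d6:-→d7:-→d8:-→d9:-→d10:-→d11:-→d12:-→d13:-→d14:H2→d15:-→d16:-→d17:-→d18:-→d19:-→d20:-→d21:-→d22:-→d23:-→d24:-→d25:-→d26:-→d27:-→d28:H0→d29:-→d30:-→d31:H4→d32:H2  best=H2
  - 82.130.134.0/24 clear@24
  - 149.227.251.112/31 clear@31
  ? 82.130.134.1  path d0:H4→d1:-→d2:-→d3:-→d4:-→d5:-→d6:-→d7:-→d8:-→d9:-→d10:-→d11:-→d12:-→d13:-→d14:-→d15:-→d16:H3→d17:-→d18:H0→d19:-→d20:-→d21:-→d22:-→d23:-→d24:-→d25:-→d26:-→d27:-→d28:-→d29:-→d30:-→d31:-→d32:H2  best=H2
  ? 82.130.6.1  path d0:H4→d1:-→d2:-→d3:-→d4:-→d5:-→d6:-→d7:-→d8:-→d9:-→d10:-→d11:-→d12:-→d13:-→d14:-→d15:-→d16:H3  best=H3
  + 82.130.134.0/24 (H4) depth=24
  + 64.0.0.0/3 (H0) depth=3
  ? 82.130.132.3  path d0:H4→d1:-→d2:-→d3:H0→d4:-→d5:-→d6:-→d7:-→d8:-→d9:-→d10:-→d11:-→d12:-→d13:-→d14:-→d15:-→d16:H3→d17:-→d18:H0→d19:-→d20:-→d21:-→d22:-  best=H0
  ? 149.224.0.6  path d0:H4→d1:-→d2:-→d3:-→d4:-→d5:-→d6:-→d7:-→d8:-→d9:-→d10:-→d11:-→d12:-→d13:-→d14:H2  best=H2
  + 82.130.134.0/24 (H0) depth=24
  ? 64.2.167.209  path d0:H4→d1:-→d2:-→d3:H0  best=H0
  ? 64.0.56.237  path d0:H4→d1:-→d2:-→d3:H0  best=H0
  + 82.128.0.0/9 (H2) depth=9
  - 82.130.134.0/24 clear@24
  + 0.0.0.0/0 (H1) depth=0

== LOOKUPS ==
["H2","H1","H2","H2","H2","H3","H4","H0","H2","H3","H2","H2","H2","H3","H0","H2","H0","H0"]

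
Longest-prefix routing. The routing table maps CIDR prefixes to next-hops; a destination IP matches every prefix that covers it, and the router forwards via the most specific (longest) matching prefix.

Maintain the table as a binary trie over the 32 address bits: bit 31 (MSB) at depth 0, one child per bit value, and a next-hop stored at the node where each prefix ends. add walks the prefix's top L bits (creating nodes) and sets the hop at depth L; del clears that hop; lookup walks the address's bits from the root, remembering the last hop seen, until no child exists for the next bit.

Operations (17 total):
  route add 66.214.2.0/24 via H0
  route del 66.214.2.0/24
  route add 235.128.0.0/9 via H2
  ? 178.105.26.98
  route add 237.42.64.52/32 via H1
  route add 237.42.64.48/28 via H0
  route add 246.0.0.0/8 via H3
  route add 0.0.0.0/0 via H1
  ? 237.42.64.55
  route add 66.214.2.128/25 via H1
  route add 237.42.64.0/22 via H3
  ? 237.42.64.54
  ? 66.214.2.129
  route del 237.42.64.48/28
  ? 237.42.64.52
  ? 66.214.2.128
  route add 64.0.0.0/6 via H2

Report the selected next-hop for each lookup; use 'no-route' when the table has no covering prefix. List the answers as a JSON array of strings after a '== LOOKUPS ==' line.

Process each operation:
  add 66.214.2.0/24 -> H0 at depth 24
  - 66.214.2.0/24 clear@24
  add 235.128.0.0/9 -> H2 at depth 9
  Q 178.105.26.98: descend 1 ; hops seen [∅] ; pick no-route
  add 237.42.64.52/32 -> H1 at depth 32
  add 237.42.64.48/28 -> H0 at depth 28
  add 246.0.0.0/8 -> H3 at depth 8
  add 0.0.0.0/0 -> H1 at depth 0
  Q 237.42.64.55: descend 111011010010101001000000001101 ; hops seen [H1,H0] ; pick H0
  add 66.214.2.128/25 -> H1 at depth 25
  add 237.42.64.0/22 -> H3 at depth 22
  Q 237.42.64.54: descend 111011010010101001000000001101 ; hops seen [H1,H3,H0] ; pick H0
  Q 66.214.2.129: descend 0100001011010110000000101 ; hops seen [H1,H1] ; pick H1
  - 237.42.64.48/28 clear@28
  Q 237.42.64.52: descend 11101101001010100100000000110100 ; hops seen [H1,H3,H1] ; pick H1
  Q 66.214.2.128: descend 0100001011010110000000101 ; hops seen [H1,H1] ; pick H1
  add 64.0.0.0/6 -> H2 at depth 6

== LOOKUPS ==
["no-route","H0","H0","H1","H1","H1"]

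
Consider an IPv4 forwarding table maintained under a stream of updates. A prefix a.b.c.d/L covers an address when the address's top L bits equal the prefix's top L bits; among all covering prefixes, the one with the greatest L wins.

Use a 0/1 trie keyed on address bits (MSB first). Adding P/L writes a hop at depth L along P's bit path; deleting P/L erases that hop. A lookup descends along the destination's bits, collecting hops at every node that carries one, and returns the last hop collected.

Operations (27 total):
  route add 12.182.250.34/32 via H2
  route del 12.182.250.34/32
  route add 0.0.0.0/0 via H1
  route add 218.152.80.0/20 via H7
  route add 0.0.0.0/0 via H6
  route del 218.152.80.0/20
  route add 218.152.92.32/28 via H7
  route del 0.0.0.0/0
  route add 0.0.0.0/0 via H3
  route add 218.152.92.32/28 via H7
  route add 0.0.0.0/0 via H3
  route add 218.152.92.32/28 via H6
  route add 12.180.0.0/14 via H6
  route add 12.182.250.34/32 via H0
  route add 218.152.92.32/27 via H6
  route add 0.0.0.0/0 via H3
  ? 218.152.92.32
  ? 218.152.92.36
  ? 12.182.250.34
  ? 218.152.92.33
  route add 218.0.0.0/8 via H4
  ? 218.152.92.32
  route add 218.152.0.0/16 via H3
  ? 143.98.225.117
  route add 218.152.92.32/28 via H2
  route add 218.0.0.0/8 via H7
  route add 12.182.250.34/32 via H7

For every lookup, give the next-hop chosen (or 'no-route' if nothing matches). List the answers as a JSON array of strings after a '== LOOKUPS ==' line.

Apply in order:
  add 12.182.250.34/32 -> H2 at depth 32
  - 12.182.250.34/32 clear@32
  add 0.0.0.0/0 -> H1 at depth 0
  add 218.152.80.0/20 -> H7 at depth 20
  add 0.0.0.0/0 -> H6 at depth 0
  - 218.152.80.0/20 clear@20
  add 218.152.92.32/28 -> H7 at depth 28
  - 0.0.0.0/0 clear@0
  add 0.0.0.0/0 -> H3 at depth 0
  add 218.152.92.32/28 -> H7 at depth 28
  add 0.0.0.0/0 -> H3 at depth 0
  add 218.152.92.32/28 -> H6 at depth 28
  add 12.180.0.0/14 -> H6 at depth 14
  add 12.182.250.34/32 -> H0 at depth 32
  add 218.152.92.32/27 -> H6 at depth 27
  add 0.0.0.0/0 -> H3 at depth 0
  Q 218.152.92.32: descend 1101101010011000010111000010 ; hops seen [H3,H6,H6] ; pick H6
  Q 218.152.92.36: descend 1101101010011000010111000010 ; hops seen [H3,H6,H6] ; pick H6
  Q 12.182.250.34: descend 00001100101101101111101000100010 ; hops seen [H3,H6,H0] ; pick H0
  Q 218.152.92.33: descend 1101101010011000010111000010 ; hops seen [H3,H6,H6] ; pick H6
  add 218.0.0.0/8 -> H4 at depth 8
  Q 218.152.92.32: descend 1101101010011000010111000010 ; hops seen [H3,H4,H6,H6] ; pick H6
  add 218.152.0.0/16 -> H3 at depth 16
  Q 143.98.225.117: descend 1 ; hops seen [H3] ; pick H3
  add 218.152.92.32/28 -> H2 at depth 28
  add 218.0.0.0/8 -> H7 at depth 8
  add 12.182.250.34/32 -> H7 at depth 32

== LOOKUPS ==
["H6","H6","H0","H6","H6","H3"]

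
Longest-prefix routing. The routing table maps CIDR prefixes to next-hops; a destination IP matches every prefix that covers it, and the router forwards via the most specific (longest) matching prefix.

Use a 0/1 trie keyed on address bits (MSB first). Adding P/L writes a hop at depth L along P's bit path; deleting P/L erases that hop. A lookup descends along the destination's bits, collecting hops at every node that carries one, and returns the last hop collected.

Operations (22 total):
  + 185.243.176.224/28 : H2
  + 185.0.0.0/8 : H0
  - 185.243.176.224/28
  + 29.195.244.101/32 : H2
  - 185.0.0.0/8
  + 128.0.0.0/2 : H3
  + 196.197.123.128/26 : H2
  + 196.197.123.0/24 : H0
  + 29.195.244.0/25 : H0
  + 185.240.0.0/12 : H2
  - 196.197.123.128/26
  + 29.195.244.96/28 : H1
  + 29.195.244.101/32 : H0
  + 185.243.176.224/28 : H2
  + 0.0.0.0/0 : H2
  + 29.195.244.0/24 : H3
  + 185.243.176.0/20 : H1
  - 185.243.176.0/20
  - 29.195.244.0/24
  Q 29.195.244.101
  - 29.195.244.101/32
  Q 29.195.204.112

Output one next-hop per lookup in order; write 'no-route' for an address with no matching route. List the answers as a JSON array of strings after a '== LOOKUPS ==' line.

Process each operation:
  add 185.243.176.224/28 -> H2 at depth 28
  add 185.0.0.0/8 -> H0 at depth 8
  del 185.243.176.224/28 (clear depth 28)
  add 29.195.244.101/32 -> H2 at depth 32
  del 185.0.0.0/8 (clear depth 8)
  add 128.0.0.0/2 -> H3 at depth 2
  add 196.197.123.128/26 -> H2 at depth 26
  add 196.197.123.0/24 -> H0 at depth 24
  add 29.195.244.0/25 -> H0 at depth 25
  add 185.240.0.0/12 -> H2 at depth 12
  del 196.197.123.128/26 (clear depth 26)
  add 29.195.244.96/28 -> H1 at depth 28
  add 29.195.244.101/32 -> H0 at depth 32
  add 185.243.176.224/28 -> H2 at depth 28
  add 0.0.0.0/0 -> H2 at depth 0
  add 29.195.244.0/24 -> H3 at depth 24
  add 185.243.176.0/20 -> H1 at depth 20
  del 185.243.176.0/20 (clear depth 20)
  del 29.195.244.0/24 (clear depth 24)
  lookup 29.195.244.101: bits 00011101110000111111010001100101 walk d0:H2→d1:-→d2:-→d3:-→d4:-→d5:-→d6:-→d7:-→d8:-→d9:-→d10:-→d11:-→d12:-→d13:-→d14:-→d15:-→d16:-→d17:-→d18:-→d19:-→d20:-→d21:-→d22:-→d23:-→d24:-→d25:H0→d26:-→d27:-→d28:H1→d29:-→d30:-→d31:-→d32:H0 -> H0
  del 29.195.244.101/32 (clear depth 32)
  lookup 29.195.204.112: bits 000111011100001111 walk d0:H2→d1:-→d2:-→d3:-→d4:-→d5:-→d6:-→d7:-→d8:-→d9:-→d10:-→d11:-→d12:-→d13:-→d14:-→d15:-→d16:-→d17:-→d18:- -> H2

== LOOKUPS ==
["H0","H2"]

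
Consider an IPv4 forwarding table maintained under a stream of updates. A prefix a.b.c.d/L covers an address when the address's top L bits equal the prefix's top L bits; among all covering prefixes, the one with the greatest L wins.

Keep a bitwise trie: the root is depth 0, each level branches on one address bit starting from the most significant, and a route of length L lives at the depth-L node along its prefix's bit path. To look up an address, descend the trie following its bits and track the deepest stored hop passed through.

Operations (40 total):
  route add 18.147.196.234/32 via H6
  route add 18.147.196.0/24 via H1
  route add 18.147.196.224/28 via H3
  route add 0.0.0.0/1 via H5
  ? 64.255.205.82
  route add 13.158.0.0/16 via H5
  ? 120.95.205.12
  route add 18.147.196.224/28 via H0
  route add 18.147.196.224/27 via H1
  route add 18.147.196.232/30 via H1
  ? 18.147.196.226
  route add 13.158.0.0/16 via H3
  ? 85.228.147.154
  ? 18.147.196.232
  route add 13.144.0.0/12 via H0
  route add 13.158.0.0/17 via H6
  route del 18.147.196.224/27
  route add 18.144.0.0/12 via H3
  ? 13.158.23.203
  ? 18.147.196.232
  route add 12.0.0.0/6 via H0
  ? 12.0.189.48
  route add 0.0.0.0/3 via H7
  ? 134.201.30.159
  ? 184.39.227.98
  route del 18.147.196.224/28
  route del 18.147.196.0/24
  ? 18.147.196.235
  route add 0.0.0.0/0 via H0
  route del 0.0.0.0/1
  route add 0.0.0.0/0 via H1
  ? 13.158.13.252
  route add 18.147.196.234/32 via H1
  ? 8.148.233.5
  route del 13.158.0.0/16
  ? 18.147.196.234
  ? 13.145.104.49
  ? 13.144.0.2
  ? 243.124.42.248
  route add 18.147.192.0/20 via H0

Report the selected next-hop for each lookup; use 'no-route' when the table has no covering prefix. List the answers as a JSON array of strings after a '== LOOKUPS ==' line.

Process each operation:
  + 18.147.196.234/32 (H6) depth=32
  + 18.147.196.0/24 (H1) depth=24
  + 18.147.196.224/28 (H3) depth=28
  + 0.0.0.0/1 (H5) depth=1
  ? 64.255.205.82  path d0:-→d1:H5  best=H5
  + 13.158.0.0/16 (H5) depth=16
  ? 120.95.205.12  path d0:-→d1:H5  best=H5
  + 18.147.196.224/28 (H0) depth=28
  + 18.147.196.224/27 (H1) depth=27
  + 18.147.196.232/30 (H1) depth=30
  ? 18.147.196.226  path d0:-→d1:H5→d2:-→d3:-→d4:-→d5:-→d6:-→d7:-→d8:-→d9:-→d10:-→d11:-→d12:-→d13:-→d14:-→d15:-→d16:-→d17:-→d18:-→d19:-→d20:-→d21:-→d22:-→d23:-→d24:H1→d25:-→d26:-→d27:H1→d28:H0  best=H0
  + 13.158.0.0/16 (H3) depth=16
  ? 85.228.147.154  path d0:-→d1:H5  best=H5
  ? 18.147.196.232  path d0:-→d1:H5→d2:-→d3:-→d4:-→d5:-→d6:-→d7:-→d8:-→d9:-→d10:-→d11:-→d12:-→d13:-→d14:-→d15:-→d16:-→d17:-→d18:-→d19:-→d20:-→d21:-→d22:-→d23:-→d24:H1→d25:-→d26:-→d27:H1→d28:H0→d29:-→d30:H1  best=H1
  + 13.144.0.0/12 (H0) depth=12
  + 13.158.0.0/17 (H6) depth=17
  del 18.147.196.224/27 (clear depth 27)
  + 18.144.0.0/12 (H3) depth=12
  ? 13.158.23.203  path d0:-→d1:H5→d2:-→d3:-→d4:-→d5:-→d6:-→d7:-→d8:-→d9:-→d10:-→d11:-→d12:H0→d13:-→d14:-→d15:-→d16:H3→d17:H6  best=H6
  ? 18.147.196.232  path d0:-→d1:H5→d2:-→d3:-→d4:-→d5:-→d6:-→d7:-→d8:-→d9:-→d10:-→d11:-→d12:H3→d13:-→d14:-→d15:-→d16:-→d17:-→d18:-→d19:-→d20:-→d21:-→d22:-→d23:-→d24:H1→d25:-→d26:-→d27:-→d28:H0→d29:-→d30:H1  best=H1
  + 12.0.0.0/6 (H0) depth=6
  ? 12.0.189.48  path d0:-→d1:H5→d2:-→d3:-→d4:-→d5:-→d6:H0→d7:-  best=H0
  + 0.0.0.0/3 (H7) depth=3
  ? 134.201.30.159  path d0:-  best=no-route
  ? 184.39.227.98  path d0:-  best=no-route
  del 18.147.196.224/28 (clear depth 28)
  del 18.147.196.0/24 (clear depth 24)
  ? 18.147.196.235  path d0:-→d1:H5→d2:-→d3:H7→d4:-→d5:-→d6:-→d7:-→d8:-→d9:-→d10:-→d11:-→d12:H3→d13:-→d14:-→d15:-→d16:-→d17:-→d18:-→d19:-→d20:-→d21:-→d22:-→d23:-→d24:-→d25:-→d26:-→d27:-→d28:-→d29:-→d30:H1→d31:-  best=H1
  + 0.0.0.0/0 (H0) depth=0
  del 0.0.0.0/1 (clear depth 1)
  + 0.0.0.0/0 (H1) depth=0
  ? 13.158.13.252  path d0:H1→d1:-→d2:-→d3:H7→d4:-→d5:-→d6:H0→d7:-→d8:-→d9:-→d10:-→d11:-→d12:H0→d13:-→d14:-→d15:-→d16:H3→d17:H6  best=H6
  + 18.147.196.234/32 (H1) depth=32
  ? 8.148.233.5  path d0:H1→d1:-→d2:-→d3:H7→d4:-→d5:-  best=H7
  del 13.158.0.0/16 (clear depth 16)
  ? 18.147.196.234  path d0:H1→d1:-→d2:-→d3:H7→d4:-→d5:-→d6:-→d7:-→d8:-→d9:-→d10:-→d11:-→d12:H3→d13:-→d14:-→d15:-→d16:-→d17:-→d18:-→d19:-→d20:-→d21:-→d22:-→d23:-→d24:-→d25:-→d26:-→d27:-→d28:-→d29:-→d30:H1→d31:-→d32:H1  best=H1
  ? 13.145.104.49  path d0:H1→d1:-→d2:-→d3:H7→d4:-→d5:-→d6:H0→d7:-→d8:-→d9:-→d10:-→d11:-→d12:H0  best=H0
  ? 13.144.0.2  path d0:H1→d1:-→d2:-→d3:H7→d4:-→d5:-→d6:H0→d7:-→d8:-→d9:-→d10:-→d11:-→d12:H0  best=H0
  ? 243.124.42.248  path d0:H1  best=H1
  + 18.147.192.0/20 (H0) depth=20

== LOOKUPS ==
["H5","H5","H0","H5","H1","H6","H1","H0","no-route","no-route","H1","H6","H7","H1","H0","H0","H1"]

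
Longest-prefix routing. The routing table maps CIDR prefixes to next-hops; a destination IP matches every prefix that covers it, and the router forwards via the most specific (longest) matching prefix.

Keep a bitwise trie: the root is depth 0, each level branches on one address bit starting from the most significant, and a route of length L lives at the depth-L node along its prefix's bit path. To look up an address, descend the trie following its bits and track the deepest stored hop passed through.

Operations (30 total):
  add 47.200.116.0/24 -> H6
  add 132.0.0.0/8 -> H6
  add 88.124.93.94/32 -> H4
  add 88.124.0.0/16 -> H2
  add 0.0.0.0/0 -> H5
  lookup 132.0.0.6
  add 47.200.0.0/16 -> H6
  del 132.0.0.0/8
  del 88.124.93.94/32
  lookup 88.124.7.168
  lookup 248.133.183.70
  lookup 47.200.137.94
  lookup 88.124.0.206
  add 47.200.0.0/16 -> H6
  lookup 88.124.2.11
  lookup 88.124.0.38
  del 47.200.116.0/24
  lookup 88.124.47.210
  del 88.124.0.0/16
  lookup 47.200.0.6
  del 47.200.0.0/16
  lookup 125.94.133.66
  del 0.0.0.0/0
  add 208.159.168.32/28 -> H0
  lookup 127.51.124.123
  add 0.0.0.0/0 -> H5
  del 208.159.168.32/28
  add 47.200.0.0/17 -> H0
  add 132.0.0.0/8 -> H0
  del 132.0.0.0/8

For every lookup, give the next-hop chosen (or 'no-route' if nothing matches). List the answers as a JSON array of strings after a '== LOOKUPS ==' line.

Trace:
  + 47.200.116.0/24 (H6) depth=24
  + 132.0.0.0/8 (H6) depth=8
  + 88.124.93.94/32 (H4) depth=32
  + 88.124.0.0/16 (H2) depth=16
  + 0.0.0.0/0 (H5) depth=0
  Q 132.0.0.6: descend 10000100 ; hops seen [H5,H6] ; pick H6
  + 47.200.0.0/16 (H6) depth=16
  - 132.0.0.0/8 clear@8
  - 88.124.93.94/32 clear@32
  Q 88.124.7.168: descend 01011000011111000 ; hops seen [H5,H2] ; pick H2
  Q 248.133.183.70: descend 1 ; hops seen [H5] ; pick H5
  Q 47.200.137.94: descend 0010111111001000 ; hops seen [H5,H6] ; pick H6
  Q 88.124.0.206: descend 01011000011111000 ; hops seen [H5,H2] ; pick H2
  + 47.200.0.0/16 (H6) depth=16
  Q 88.124.2.11: descend 01011000011111000 ; hops seen [H5,H2] ; pick H2
  Q 88.124.0.38: descend 01011000011111000 ; hops seen [H5,H2] ; pick H2
  - 47.200.116.0/24 clear@24
  Q 88.124.47.210: descend 01011000011111000 ; hops seen [H5,H2] ; pick H2
  - 88.124.0.0/16 clear@16
  Q 47.200.0.6: descend 00101111110010000 ; hops seen [H5,H6] ; pick H6
  - 47.200.0.0/16 clear@16
  Q 125.94.133.66: descend 01 ; hops seen [H5] ; pick H5
  - 0.0.0.0/0 clear@0
  + 208.159.168.32/28 (H0) depth=28
  Q 127.51.124.123: descend 01 ; hops seen [∅] ; pick no-route
  + 0.0.0.0/0 (H5) depth=0
  - 208.159.168.32/28 clear@28
  + 47.200.0.0/17 (H0) depth=17
  + 132.0.0.0/8 (H0) depth=8
  - 132.0.0.0/8 clear@8

== LOOKUPS ==
["H6","H2","H5","H6","H2","H2","H2","H2","H6","H5","no-route"]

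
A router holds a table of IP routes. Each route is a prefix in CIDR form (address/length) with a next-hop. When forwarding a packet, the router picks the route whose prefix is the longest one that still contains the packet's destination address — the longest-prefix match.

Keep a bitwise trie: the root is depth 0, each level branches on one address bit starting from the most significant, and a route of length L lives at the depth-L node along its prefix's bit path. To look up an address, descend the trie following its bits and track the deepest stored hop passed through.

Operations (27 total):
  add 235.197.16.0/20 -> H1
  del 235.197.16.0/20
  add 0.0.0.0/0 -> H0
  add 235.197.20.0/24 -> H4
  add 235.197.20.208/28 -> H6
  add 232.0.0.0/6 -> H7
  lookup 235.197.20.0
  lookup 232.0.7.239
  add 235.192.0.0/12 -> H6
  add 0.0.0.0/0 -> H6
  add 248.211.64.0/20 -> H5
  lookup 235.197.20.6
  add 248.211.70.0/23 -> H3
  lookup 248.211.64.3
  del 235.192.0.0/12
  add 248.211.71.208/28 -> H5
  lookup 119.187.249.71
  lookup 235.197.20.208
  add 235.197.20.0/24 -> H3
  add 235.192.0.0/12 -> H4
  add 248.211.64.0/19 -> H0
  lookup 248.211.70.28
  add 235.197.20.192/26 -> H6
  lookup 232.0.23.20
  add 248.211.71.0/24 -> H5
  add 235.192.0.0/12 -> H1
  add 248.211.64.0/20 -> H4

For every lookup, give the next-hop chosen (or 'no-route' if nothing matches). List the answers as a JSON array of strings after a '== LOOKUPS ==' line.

Process each operation:
  add 235.197.16.0/20 -> H1 at depth 20
  del 235.197.16.0/20 (clear depth 20)
  add 0.0.0.0/0 -> H0 at depth 0
  add 235.197.20.0/24 -> H4 at depth 24
  add 235.197.20.208/28 -> H6 at depth 28
  add 232.0.0.0/6 -> H7 at depth 6
  Q 235.197.20.0: descend 111010111100010100010100 ; hops seen [H0,H7,H4] ; pick H4
  Q 232.0.7.239: descend 111010 ; hops seen [H0,H7] ; pick H7
  add 235.192.0.0/12 -> H6 at depth 12
  add 0.0.0.0/0 -> H6 at depth 0
  add 248.211.64.0/20 -> H5 at depth 20
  Q 235.197.20.6: descend 111010111100010100010100 ; hops seen [H6,H7,H6,H4] ; pick H4
  add 248.211.70.0/23 -> H3 at depth 23
  Q 248.211.64.3: descend 111110001101001101000 ; hops seen [H6,H5] ; pick H5
  del 235.192.0.0/12 (clear depth 12)
  add 248.211.71.208/28 -> H5 at depth 28
  Q 119.187.249.71: descend ε ; hops seen [H6] ; pick H6
  Q 235.197.20.208: descend 1110101111000101000101001101 ; hops seen [H6,H7,H4,H6] ; pick H6
  add 235.197.20.0/24 -> H3 at depth 24
  add 235.192.0.0/12 -> H4 at depth 12
  add 248.211.64.0/19 -> H0 at depth 19
  Q 248.211.70.28: descend 11111000110100110100011 ; hops seen [H6,H0,H5,H3] ; pick H3
  add 235.197.20.192/26 -> H6 at depth 26
  Q 232.0.23.20: descend 111010 ; hops seen [H6,H7] ; pick H7
  add 248.211.71.0/24 -> H5 at depth 24
  add 235.192.0.0/12 -> H1 at depth 12
  add 248.211.64.0/20 -> H4 at depth 20

== LOOKUPS ==
["H4","H7","H4","H5","H6","H6","H3","H7"]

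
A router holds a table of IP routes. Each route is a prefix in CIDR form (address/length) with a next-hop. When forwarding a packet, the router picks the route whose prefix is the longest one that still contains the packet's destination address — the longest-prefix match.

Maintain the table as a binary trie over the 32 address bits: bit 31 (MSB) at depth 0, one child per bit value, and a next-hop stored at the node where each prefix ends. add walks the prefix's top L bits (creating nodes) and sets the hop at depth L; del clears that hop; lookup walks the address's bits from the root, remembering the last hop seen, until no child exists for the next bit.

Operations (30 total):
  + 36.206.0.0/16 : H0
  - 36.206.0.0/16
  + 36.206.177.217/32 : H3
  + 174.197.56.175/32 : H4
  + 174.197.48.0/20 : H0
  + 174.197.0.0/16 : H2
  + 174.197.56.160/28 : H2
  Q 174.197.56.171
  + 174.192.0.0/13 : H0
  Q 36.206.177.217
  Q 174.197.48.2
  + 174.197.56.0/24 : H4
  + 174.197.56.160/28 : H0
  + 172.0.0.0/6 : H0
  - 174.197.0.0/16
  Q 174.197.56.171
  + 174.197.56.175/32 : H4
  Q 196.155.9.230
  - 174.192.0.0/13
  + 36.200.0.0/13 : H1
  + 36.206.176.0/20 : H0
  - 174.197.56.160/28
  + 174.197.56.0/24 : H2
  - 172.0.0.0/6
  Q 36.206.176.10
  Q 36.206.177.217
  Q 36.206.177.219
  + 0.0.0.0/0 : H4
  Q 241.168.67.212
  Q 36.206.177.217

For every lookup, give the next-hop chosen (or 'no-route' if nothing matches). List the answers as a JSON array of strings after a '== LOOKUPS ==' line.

Apply in order:
  add 36.206.0.0/16 -> H0 at depth 16
  del 36.206.0.0/16 (clear depth 16)
  add 36.206.177.217/32 -> H3 at depth 32
  add 174.197.56.175/32 -> H4 at depth 32
  add 174.197.48.0/20 -> H0 at depth 20
  add 174.197.0.0/16 -> H2 at depth 16
  add 174.197.56.160/28 -> H2 at depth 28
  ? 174.197.56.171  path d0:-→d1:-→d2:-→d3:-→d4:-→d5:-→d6:-→d7:-→d8:-→d9:-→d10:-→d11:-→d12:-→d13:-→d14:-→d15:-→d16:H2→d17:-→d18:-→d19:-→d20:H0→d21:-→d22:-→d23:-→d24:-→d25:-→d26:-→d27:-→d28:H2→d29:-  best=H2
  add 174.192.0.0/13 -> H0 at depth 13
  ? 36.206.177.217  path d0:-→d1:-→d2:-→d3:-→d4:-→d5:-→d6:-→d7:-→d8:-→d9:-→d10:-→d11:-→d12:-→d13:-→d14:-→d15:-→d16:-→d17:-→d18:-→d19:-→d20:-→d21:-→d22:-→d23:-→d24:-→d25:-→d26:-→d27:-→d28:-→d29:-→d30:-→d31:-→d32:H3  best=H3
  ? 174.197.48.2  path d0:-→d1:-→d2:-→d3:-→d4:-→d5:-→d6:-→d7:-→d8:-→d9:-→d10:-→d11:-→d12:-→d13:H0→d14:-→d15:-→d16:H2→d17:-→d18:-→d19:-→d20:H0  best=H0
  add 174.197.56.0/24 -> H4 at depth 24
  add 174.197.56.160/28 -> H0 at depth 28
  add 172.0.0.0/6 -> H0 at depth 6
  del 174.197.0.0/16 (clear depth 16)
  ? 174.197.56.171  path d0:-→d1:-→d2:-→d3:-→d4:-→d5:-→d6:H0→d7:-→d8:-→d9:-→d10:-→d11:-→d12:-→d13:H0→d14:-→d15:-→d16:-→d17:-→d18:-→d19:-→d20:H0→d21:-→d22:-→d23:-→d24:H4→d25:-→d26:-→d27:-→d28:H0→d29:-  best=H0
  add 174.197.56.175/32 -> H4 at depth 32
  ? 196.155.9.230  path d0:-→d1:-  best=no-route
  del 174.192.0.0/13 (clear depth 13)
  add 36.200.0.0/13 -> H1 at depth 13
  add 36.206.176.0/20 -> H0 at depth 20
  del 174.197.56.160/28 (clear depth 28)
  add 174.197.56.0/24 -> H2 at depth 24
  del 172.0.0.0/6 (clear depth 6)
  ? 36.206.176.10  path d0:-→d1:-→d2:-→d3:-→d4:-→d5:-→d6:-→d7:-→d8:-→d9:-→d10:-→d11:-→d12:-→d13:H1→d14:-→d15:-→d16:-→d17:-→d18:-→d19:-→d20:H0→d21:-→d22:-→d23:-  best=H0
  ? 36.206.177.217  path d0:-→d1:-→d2:-→d3:-→d4:-→d5:-→d6:-→d7:-→d8:-→d9:-→d10:-→d11:-→d12:-→d13:H1→d14:-→d15:-→d16:-→d17:-→d18:-→d19:-→d20:H0→d21:-→d22:-→d23:-→d24:-→d25:-→d26:-→d27:-→d28:-→d29:-→d30:-→d31:-→d32:H3  best=H3
  ? 36.206.177.219  path d0:-→d1:-→d2:-→d3:-→d4:-→d5:-→d6:-→d7:-→d8:-→d9:-→d10:-→d11:-→d12:-→d13:H1→d14:-→d15:-→d16:-→d17:-→d18:-→d19:-→d20:H0→d21:-→d22:-→d23:-→d24:-→d25:-→d26:-→d27:-→d28:-→d29:-→d30:-  best=H0
  add 0.0.0.0/0 -> H4 at depth 0
  ? 241.168.67.212  path d0:H4→d1:-  best=H4
  ? 36.206.177.217  path d0:H4→d1:-→d2:-→d3:-→d4:-→d5:-→d6:-→d7:-→d8:-→d9:-→d10:-→d11:-→d12:-→d13:H1→d14:-→d15:-→d16:-→d17:-→d18:-→d19:-→d20:H0→d21:-→d22:-→d23:-→d24:-→d25:-→d26:-→d27:-→d28:-→d29:-→d30:-→d31:-→d32:H3  best=H3

== LOOKUPS ==
["H2","H3","H0","H0","no-route","H0","H3","H0","H4","H3"]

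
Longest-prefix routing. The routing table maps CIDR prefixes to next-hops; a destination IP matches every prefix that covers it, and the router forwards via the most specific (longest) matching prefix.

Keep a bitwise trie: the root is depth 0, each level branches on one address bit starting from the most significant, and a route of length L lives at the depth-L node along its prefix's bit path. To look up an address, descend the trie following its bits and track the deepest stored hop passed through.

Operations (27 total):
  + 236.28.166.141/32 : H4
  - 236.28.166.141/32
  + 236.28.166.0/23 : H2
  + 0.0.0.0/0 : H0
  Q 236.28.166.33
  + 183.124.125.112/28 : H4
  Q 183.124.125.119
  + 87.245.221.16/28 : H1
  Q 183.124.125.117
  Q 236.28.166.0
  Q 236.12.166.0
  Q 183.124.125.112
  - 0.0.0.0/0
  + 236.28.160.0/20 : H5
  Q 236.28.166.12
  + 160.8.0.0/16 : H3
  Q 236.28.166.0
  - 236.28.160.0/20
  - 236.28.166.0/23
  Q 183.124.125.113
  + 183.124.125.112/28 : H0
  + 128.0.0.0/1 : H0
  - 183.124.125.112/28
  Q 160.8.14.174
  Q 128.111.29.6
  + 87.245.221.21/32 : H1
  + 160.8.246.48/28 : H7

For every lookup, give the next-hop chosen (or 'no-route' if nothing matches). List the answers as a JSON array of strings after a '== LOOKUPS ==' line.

Trace:
  add 236.28.166.141/32 -> H4 at depth 32
  del 236.28.166.141/32 (clear depth 32)
  add 236.28.166.0/23 -> H2 at depth 23
  add 0.0.0.0/0 -> H0 at depth 0
  lookup 236.28.166.33: bits 111011000001110010100110 walk d0:H0→d1:-→d2:-→d3:-→d4:-→d5:-→d6:-→d7:-→d8:-→d9:-→d10:-→d11:-→d12:-→d13:-→d14:-→d15:-→d16:-→d17:-→d18:-→d19:-→d20:-→d21:-→d22:-→d23:H2→d24:- -> H2
  add 183.124.125.112/28 -> H4 at depth 28
  lookup 183.124.125.119: bits 1011011101111100011111010111 walk d0:H0→d1:-→d2:-→d3:-→d4:-→d5:-→d6:-→d7:-→d8:-→d9:-→d10:-→d11:-→d12:-→d13:-→d14:-→d15:-→d16:-→d17:-→d18:-→d19:-→d20:-→d21:-→d22:-→d23:-→d24:-→d25:-→d26:-→d27:-→d28:H4 -> H4
  add 87.245.221.16/28 -> H1 at depth 28
  lookup 183.124.125.117: bits 1011011101111100011111010111 walk d0:H0→d1:-→d2:-→d3:-→d4:-→d5:-→d6:-→d7:-→d8:-→d9:-→d10:-→d11:-→d12:-→d13:-→d14:-→d15:-→d16:-→d17:-→d18:-→d19:-→d20:-→d21:-→d22:-→d23:-→d24:-→d25:-→d26:-→d27:-→d28:H4 -> H4
  lookup 236.28.166.0: bits 111011000001110010100110 walk d0:H0→d1:-→d2:-→d3:-→d4:-→d5:-→d6:-→d7:-→d8:-→d9:-→d10:-→d11:-→d12:-→d13:-→d14:-→d15:-→d16:-→d17:-→d18:-→d19:-→d20:-→d21:-→d22:-→d23:H2→d24:- -> H2
  lookup 236.12.166.0: bits 11101100000 walk d0:H0→d1:-→d2:-→d3:-→d4:-→d5:-→d6:-→d7:-→d8:-→d9:-→d10:-→d11:- -> H0
  lookup 183.124.125.112: bits 1011011101111100011111010111 walk d0:H0→d1:-→d2:-→d3:-→d4:-→d5:-→d6:-→d7:-→d8:-→d9:-→d10:-→d11:-→d12:-→d13:-→d14:-→d15:-→d16:-→d17:-→d18:-→d19:-→d20:-→d21:-→d22:-→d23:-→d24:-→d25:-→d26:-→d27:-→d28:H4 -> H4
  del 0.0.0.0/0 (clear depth 0)
  add 236.28.160.0/20 -> H5 at depth 20
  lookup 236.28.166.12: bits 111011000001110010100110 walk d0:-→d1:-→d2:-→d3:-→d4:-→d5:-→d6:-→d7:-→d8:-→d9:-→d10:-→d11:-→d12:-→d13:-→d14:-→d15:-→d16:-→d17:-→d18:-→d19:-→d20:H5→d21:-→d22:-→d23:H2→d24:- -> H2
  add 160.8.0.0/16 -> H3 at depth 16
  lookup 236.28.166.0: bits 111011000001110010100110 walk d0:-→d1:-→d2:-→d3:-→d4:-→d5:-→d6:-→d7:-→d8:-→d9:-→d10:-→d11:-→d12:-→d13:-→d14:-→d15:-→d16:-→d17:-→d18:-→d19:-→d20:H5→d21:-→d22:-→d23:H2→d24:- -> H2
  del 236.28.160.0/20 (clear depth 20)
  del 236.28.166.0/23 (clear depth 23)
  lookup 183.124.125.113: bits 1011011101111100011111010111 walk d0:-→d1:-→d2:-→d3:-→d4:-→d5:-→d6:-→d7:-→d8:-→d9:-→d10:-→d11:-→d12:-→d13:-→d14:-→d15:-→d16:-→d17:-→d18:-→d19:-→d20:-→d21:-→d22:-→d23:-→d24:-→d25:-→d26:-→d27:-→d28:H4 -> H4
  add 183.124.125.112/28 -> H0 at depth 28
  add 128.0.0.0/1 -> H0 at depth 1
  del 183.124.125.112/28 (clear depth 28)
  lookup 160.8.14.174: bits 1010000000001000 walk d0:-→d1:H0→d2:-→d3:-→d4:-→d5:-→d6:-→d7:-→d8:-→d9:-→d10:-→d11:-→d12:-→d13:-→d14:-→d15:-→d16:H3 -> H3
  lookup 128.111.29.6: bits 10 walk d0:-→d1:H0→d2:- -> H0
  add 87.245.221.21/32 -> H1 at depth 32
  add 160.8.246.48/28 -> H7 at depth 28

== LOOKUPS ==
["H2","H4","H4","H2","H0","H4","H2","H2","H4","H3","H0"]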